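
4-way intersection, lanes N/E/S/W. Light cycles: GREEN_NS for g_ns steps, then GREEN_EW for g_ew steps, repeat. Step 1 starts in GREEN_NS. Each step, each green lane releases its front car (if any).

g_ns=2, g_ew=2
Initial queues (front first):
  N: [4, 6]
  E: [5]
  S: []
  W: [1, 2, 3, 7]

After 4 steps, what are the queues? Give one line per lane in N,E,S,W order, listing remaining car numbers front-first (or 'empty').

Step 1 [NS]: N:car4-GO,E:wait,S:empty,W:wait | queues: N=1 E=1 S=0 W=4
Step 2 [NS]: N:car6-GO,E:wait,S:empty,W:wait | queues: N=0 E=1 S=0 W=4
Step 3 [EW]: N:wait,E:car5-GO,S:wait,W:car1-GO | queues: N=0 E=0 S=0 W=3
Step 4 [EW]: N:wait,E:empty,S:wait,W:car2-GO | queues: N=0 E=0 S=0 W=2

N: empty
E: empty
S: empty
W: 3 7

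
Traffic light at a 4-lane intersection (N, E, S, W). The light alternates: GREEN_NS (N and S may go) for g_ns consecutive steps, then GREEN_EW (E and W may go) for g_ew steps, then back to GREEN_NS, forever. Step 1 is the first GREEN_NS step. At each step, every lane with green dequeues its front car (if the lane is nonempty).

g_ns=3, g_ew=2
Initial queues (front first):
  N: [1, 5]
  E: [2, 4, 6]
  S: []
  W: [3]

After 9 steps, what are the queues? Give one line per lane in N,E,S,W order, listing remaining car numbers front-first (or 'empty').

Step 1 [NS]: N:car1-GO,E:wait,S:empty,W:wait | queues: N=1 E=3 S=0 W=1
Step 2 [NS]: N:car5-GO,E:wait,S:empty,W:wait | queues: N=0 E=3 S=0 W=1
Step 3 [NS]: N:empty,E:wait,S:empty,W:wait | queues: N=0 E=3 S=0 W=1
Step 4 [EW]: N:wait,E:car2-GO,S:wait,W:car3-GO | queues: N=0 E=2 S=0 W=0
Step 5 [EW]: N:wait,E:car4-GO,S:wait,W:empty | queues: N=0 E=1 S=0 W=0
Step 6 [NS]: N:empty,E:wait,S:empty,W:wait | queues: N=0 E=1 S=0 W=0
Step 7 [NS]: N:empty,E:wait,S:empty,W:wait | queues: N=0 E=1 S=0 W=0
Step 8 [NS]: N:empty,E:wait,S:empty,W:wait | queues: N=0 E=1 S=0 W=0
Step 9 [EW]: N:wait,E:car6-GO,S:wait,W:empty | queues: N=0 E=0 S=0 W=0

N: empty
E: empty
S: empty
W: empty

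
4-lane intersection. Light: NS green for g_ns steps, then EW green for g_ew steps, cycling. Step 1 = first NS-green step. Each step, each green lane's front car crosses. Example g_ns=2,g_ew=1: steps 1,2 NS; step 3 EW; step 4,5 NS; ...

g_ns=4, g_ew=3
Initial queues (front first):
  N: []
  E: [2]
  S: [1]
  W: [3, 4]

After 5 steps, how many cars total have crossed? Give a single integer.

Answer: 3

Derivation:
Step 1 [NS]: N:empty,E:wait,S:car1-GO,W:wait | queues: N=0 E=1 S=0 W=2
Step 2 [NS]: N:empty,E:wait,S:empty,W:wait | queues: N=0 E=1 S=0 W=2
Step 3 [NS]: N:empty,E:wait,S:empty,W:wait | queues: N=0 E=1 S=0 W=2
Step 4 [NS]: N:empty,E:wait,S:empty,W:wait | queues: N=0 E=1 S=0 W=2
Step 5 [EW]: N:wait,E:car2-GO,S:wait,W:car3-GO | queues: N=0 E=0 S=0 W=1
Cars crossed by step 5: 3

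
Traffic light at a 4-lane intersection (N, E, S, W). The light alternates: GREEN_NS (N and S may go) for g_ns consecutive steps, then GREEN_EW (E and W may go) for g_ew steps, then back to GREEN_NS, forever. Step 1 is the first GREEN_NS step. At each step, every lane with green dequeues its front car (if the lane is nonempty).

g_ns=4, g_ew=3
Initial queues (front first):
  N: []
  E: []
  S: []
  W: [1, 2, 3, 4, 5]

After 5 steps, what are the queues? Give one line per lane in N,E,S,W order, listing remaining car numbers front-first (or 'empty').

Step 1 [NS]: N:empty,E:wait,S:empty,W:wait | queues: N=0 E=0 S=0 W=5
Step 2 [NS]: N:empty,E:wait,S:empty,W:wait | queues: N=0 E=0 S=0 W=5
Step 3 [NS]: N:empty,E:wait,S:empty,W:wait | queues: N=0 E=0 S=0 W=5
Step 4 [NS]: N:empty,E:wait,S:empty,W:wait | queues: N=0 E=0 S=0 W=5
Step 5 [EW]: N:wait,E:empty,S:wait,W:car1-GO | queues: N=0 E=0 S=0 W=4

N: empty
E: empty
S: empty
W: 2 3 4 5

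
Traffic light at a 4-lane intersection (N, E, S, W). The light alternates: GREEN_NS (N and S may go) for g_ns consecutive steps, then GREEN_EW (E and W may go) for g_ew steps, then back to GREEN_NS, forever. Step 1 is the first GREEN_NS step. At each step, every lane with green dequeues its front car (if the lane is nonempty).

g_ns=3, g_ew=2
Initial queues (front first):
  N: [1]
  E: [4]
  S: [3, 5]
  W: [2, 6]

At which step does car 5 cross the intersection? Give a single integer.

Step 1 [NS]: N:car1-GO,E:wait,S:car3-GO,W:wait | queues: N=0 E=1 S=1 W=2
Step 2 [NS]: N:empty,E:wait,S:car5-GO,W:wait | queues: N=0 E=1 S=0 W=2
Step 3 [NS]: N:empty,E:wait,S:empty,W:wait | queues: N=0 E=1 S=0 W=2
Step 4 [EW]: N:wait,E:car4-GO,S:wait,W:car2-GO | queues: N=0 E=0 S=0 W=1
Step 5 [EW]: N:wait,E:empty,S:wait,W:car6-GO | queues: N=0 E=0 S=0 W=0
Car 5 crosses at step 2

2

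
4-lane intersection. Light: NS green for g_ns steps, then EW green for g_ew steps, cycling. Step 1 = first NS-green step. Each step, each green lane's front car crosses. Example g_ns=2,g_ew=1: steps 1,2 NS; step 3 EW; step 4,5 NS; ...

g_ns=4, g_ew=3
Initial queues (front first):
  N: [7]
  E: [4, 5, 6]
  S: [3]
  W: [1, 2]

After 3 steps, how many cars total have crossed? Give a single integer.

Step 1 [NS]: N:car7-GO,E:wait,S:car3-GO,W:wait | queues: N=0 E=3 S=0 W=2
Step 2 [NS]: N:empty,E:wait,S:empty,W:wait | queues: N=0 E=3 S=0 W=2
Step 3 [NS]: N:empty,E:wait,S:empty,W:wait | queues: N=0 E=3 S=0 W=2
Cars crossed by step 3: 2

Answer: 2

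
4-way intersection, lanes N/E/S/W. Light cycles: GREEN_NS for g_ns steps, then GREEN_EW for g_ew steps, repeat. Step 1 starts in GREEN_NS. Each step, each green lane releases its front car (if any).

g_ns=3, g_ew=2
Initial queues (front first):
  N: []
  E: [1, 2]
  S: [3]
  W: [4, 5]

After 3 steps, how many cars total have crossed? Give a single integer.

Answer: 1

Derivation:
Step 1 [NS]: N:empty,E:wait,S:car3-GO,W:wait | queues: N=0 E=2 S=0 W=2
Step 2 [NS]: N:empty,E:wait,S:empty,W:wait | queues: N=0 E=2 S=0 W=2
Step 3 [NS]: N:empty,E:wait,S:empty,W:wait | queues: N=0 E=2 S=0 W=2
Cars crossed by step 3: 1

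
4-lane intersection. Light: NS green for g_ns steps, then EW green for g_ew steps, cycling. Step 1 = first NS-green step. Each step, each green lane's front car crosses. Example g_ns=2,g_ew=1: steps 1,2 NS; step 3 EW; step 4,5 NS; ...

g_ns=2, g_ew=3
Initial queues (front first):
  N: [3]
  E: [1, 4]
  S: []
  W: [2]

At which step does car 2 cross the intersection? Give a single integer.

Step 1 [NS]: N:car3-GO,E:wait,S:empty,W:wait | queues: N=0 E=2 S=0 W=1
Step 2 [NS]: N:empty,E:wait,S:empty,W:wait | queues: N=0 E=2 S=0 W=1
Step 3 [EW]: N:wait,E:car1-GO,S:wait,W:car2-GO | queues: N=0 E=1 S=0 W=0
Step 4 [EW]: N:wait,E:car4-GO,S:wait,W:empty | queues: N=0 E=0 S=0 W=0
Car 2 crosses at step 3

3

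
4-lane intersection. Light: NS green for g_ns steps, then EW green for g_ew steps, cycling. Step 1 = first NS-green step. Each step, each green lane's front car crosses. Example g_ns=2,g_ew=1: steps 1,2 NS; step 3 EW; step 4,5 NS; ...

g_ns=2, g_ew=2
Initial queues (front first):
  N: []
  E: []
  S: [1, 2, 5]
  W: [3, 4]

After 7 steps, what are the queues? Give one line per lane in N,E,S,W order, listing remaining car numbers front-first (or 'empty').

Step 1 [NS]: N:empty,E:wait,S:car1-GO,W:wait | queues: N=0 E=0 S=2 W=2
Step 2 [NS]: N:empty,E:wait,S:car2-GO,W:wait | queues: N=0 E=0 S=1 W=2
Step 3 [EW]: N:wait,E:empty,S:wait,W:car3-GO | queues: N=0 E=0 S=1 W=1
Step 4 [EW]: N:wait,E:empty,S:wait,W:car4-GO | queues: N=0 E=0 S=1 W=0
Step 5 [NS]: N:empty,E:wait,S:car5-GO,W:wait | queues: N=0 E=0 S=0 W=0

N: empty
E: empty
S: empty
W: empty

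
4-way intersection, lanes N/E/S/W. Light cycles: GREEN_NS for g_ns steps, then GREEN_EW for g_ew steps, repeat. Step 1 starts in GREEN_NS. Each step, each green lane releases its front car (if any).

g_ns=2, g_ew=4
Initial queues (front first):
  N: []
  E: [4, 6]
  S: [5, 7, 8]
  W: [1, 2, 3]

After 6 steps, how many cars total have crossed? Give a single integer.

Answer: 7

Derivation:
Step 1 [NS]: N:empty,E:wait,S:car5-GO,W:wait | queues: N=0 E=2 S=2 W=3
Step 2 [NS]: N:empty,E:wait,S:car7-GO,W:wait | queues: N=0 E=2 S=1 W=3
Step 3 [EW]: N:wait,E:car4-GO,S:wait,W:car1-GO | queues: N=0 E=1 S=1 W=2
Step 4 [EW]: N:wait,E:car6-GO,S:wait,W:car2-GO | queues: N=0 E=0 S=1 W=1
Step 5 [EW]: N:wait,E:empty,S:wait,W:car3-GO | queues: N=0 E=0 S=1 W=0
Step 6 [EW]: N:wait,E:empty,S:wait,W:empty | queues: N=0 E=0 S=1 W=0
Cars crossed by step 6: 7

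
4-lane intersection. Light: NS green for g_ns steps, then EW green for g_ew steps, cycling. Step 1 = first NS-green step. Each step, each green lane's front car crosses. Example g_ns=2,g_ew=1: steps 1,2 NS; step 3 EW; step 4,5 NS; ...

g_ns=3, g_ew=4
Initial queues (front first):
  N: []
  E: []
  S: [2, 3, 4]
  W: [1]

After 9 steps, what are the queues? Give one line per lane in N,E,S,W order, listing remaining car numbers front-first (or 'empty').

Step 1 [NS]: N:empty,E:wait,S:car2-GO,W:wait | queues: N=0 E=0 S=2 W=1
Step 2 [NS]: N:empty,E:wait,S:car3-GO,W:wait | queues: N=0 E=0 S=1 W=1
Step 3 [NS]: N:empty,E:wait,S:car4-GO,W:wait | queues: N=0 E=0 S=0 W=1
Step 4 [EW]: N:wait,E:empty,S:wait,W:car1-GO | queues: N=0 E=0 S=0 W=0

N: empty
E: empty
S: empty
W: empty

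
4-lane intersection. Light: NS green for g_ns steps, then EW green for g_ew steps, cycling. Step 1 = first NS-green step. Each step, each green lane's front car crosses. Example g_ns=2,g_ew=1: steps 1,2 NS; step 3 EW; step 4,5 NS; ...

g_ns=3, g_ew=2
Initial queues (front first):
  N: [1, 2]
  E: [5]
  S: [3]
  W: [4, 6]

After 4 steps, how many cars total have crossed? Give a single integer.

Answer: 5

Derivation:
Step 1 [NS]: N:car1-GO,E:wait,S:car3-GO,W:wait | queues: N=1 E=1 S=0 W=2
Step 2 [NS]: N:car2-GO,E:wait,S:empty,W:wait | queues: N=0 E=1 S=0 W=2
Step 3 [NS]: N:empty,E:wait,S:empty,W:wait | queues: N=0 E=1 S=0 W=2
Step 4 [EW]: N:wait,E:car5-GO,S:wait,W:car4-GO | queues: N=0 E=0 S=0 W=1
Cars crossed by step 4: 5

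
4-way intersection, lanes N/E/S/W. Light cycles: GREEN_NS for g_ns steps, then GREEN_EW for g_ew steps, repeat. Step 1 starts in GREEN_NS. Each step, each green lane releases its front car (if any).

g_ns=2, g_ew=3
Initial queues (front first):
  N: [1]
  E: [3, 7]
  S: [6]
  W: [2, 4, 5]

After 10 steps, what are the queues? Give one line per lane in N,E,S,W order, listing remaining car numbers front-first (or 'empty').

Step 1 [NS]: N:car1-GO,E:wait,S:car6-GO,W:wait | queues: N=0 E=2 S=0 W=3
Step 2 [NS]: N:empty,E:wait,S:empty,W:wait | queues: N=0 E=2 S=0 W=3
Step 3 [EW]: N:wait,E:car3-GO,S:wait,W:car2-GO | queues: N=0 E=1 S=0 W=2
Step 4 [EW]: N:wait,E:car7-GO,S:wait,W:car4-GO | queues: N=0 E=0 S=0 W=1
Step 5 [EW]: N:wait,E:empty,S:wait,W:car5-GO | queues: N=0 E=0 S=0 W=0

N: empty
E: empty
S: empty
W: empty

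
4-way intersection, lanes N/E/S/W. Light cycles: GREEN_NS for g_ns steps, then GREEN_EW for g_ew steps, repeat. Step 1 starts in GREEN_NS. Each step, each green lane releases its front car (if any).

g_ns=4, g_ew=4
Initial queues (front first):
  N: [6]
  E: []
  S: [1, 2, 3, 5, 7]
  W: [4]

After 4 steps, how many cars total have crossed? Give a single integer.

Answer: 5

Derivation:
Step 1 [NS]: N:car6-GO,E:wait,S:car1-GO,W:wait | queues: N=0 E=0 S=4 W=1
Step 2 [NS]: N:empty,E:wait,S:car2-GO,W:wait | queues: N=0 E=0 S=3 W=1
Step 3 [NS]: N:empty,E:wait,S:car3-GO,W:wait | queues: N=0 E=0 S=2 W=1
Step 4 [NS]: N:empty,E:wait,S:car5-GO,W:wait | queues: N=0 E=0 S=1 W=1
Cars crossed by step 4: 5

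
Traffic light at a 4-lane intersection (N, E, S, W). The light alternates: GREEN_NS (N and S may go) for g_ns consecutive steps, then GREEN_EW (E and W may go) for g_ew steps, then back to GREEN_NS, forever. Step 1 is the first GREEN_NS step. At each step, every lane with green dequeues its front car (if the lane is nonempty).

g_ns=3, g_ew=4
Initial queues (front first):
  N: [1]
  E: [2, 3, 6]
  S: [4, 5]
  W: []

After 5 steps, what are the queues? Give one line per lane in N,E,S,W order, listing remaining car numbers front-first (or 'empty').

Step 1 [NS]: N:car1-GO,E:wait,S:car4-GO,W:wait | queues: N=0 E=3 S=1 W=0
Step 2 [NS]: N:empty,E:wait,S:car5-GO,W:wait | queues: N=0 E=3 S=0 W=0
Step 3 [NS]: N:empty,E:wait,S:empty,W:wait | queues: N=0 E=3 S=0 W=0
Step 4 [EW]: N:wait,E:car2-GO,S:wait,W:empty | queues: N=0 E=2 S=0 W=0
Step 5 [EW]: N:wait,E:car3-GO,S:wait,W:empty | queues: N=0 E=1 S=0 W=0

N: empty
E: 6
S: empty
W: empty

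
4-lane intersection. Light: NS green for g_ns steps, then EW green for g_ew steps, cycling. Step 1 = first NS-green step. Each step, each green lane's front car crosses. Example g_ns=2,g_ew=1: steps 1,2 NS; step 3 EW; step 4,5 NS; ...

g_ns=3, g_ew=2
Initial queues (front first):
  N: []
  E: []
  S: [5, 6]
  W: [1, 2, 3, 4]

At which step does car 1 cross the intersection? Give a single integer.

Step 1 [NS]: N:empty,E:wait,S:car5-GO,W:wait | queues: N=0 E=0 S=1 W=4
Step 2 [NS]: N:empty,E:wait,S:car6-GO,W:wait | queues: N=0 E=0 S=0 W=4
Step 3 [NS]: N:empty,E:wait,S:empty,W:wait | queues: N=0 E=0 S=0 W=4
Step 4 [EW]: N:wait,E:empty,S:wait,W:car1-GO | queues: N=0 E=0 S=0 W=3
Step 5 [EW]: N:wait,E:empty,S:wait,W:car2-GO | queues: N=0 E=0 S=0 W=2
Step 6 [NS]: N:empty,E:wait,S:empty,W:wait | queues: N=0 E=0 S=0 W=2
Step 7 [NS]: N:empty,E:wait,S:empty,W:wait | queues: N=0 E=0 S=0 W=2
Step 8 [NS]: N:empty,E:wait,S:empty,W:wait | queues: N=0 E=0 S=0 W=2
Step 9 [EW]: N:wait,E:empty,S:wait,W:car3-GO | queues: N=0 E=0 S=0 W=1
Step 10 [EW]: N:wait,E:empty,S:wait,W:car4-GO | queues: N=0 E=0 S=0 W=0
Car 1 crosses at step 4

4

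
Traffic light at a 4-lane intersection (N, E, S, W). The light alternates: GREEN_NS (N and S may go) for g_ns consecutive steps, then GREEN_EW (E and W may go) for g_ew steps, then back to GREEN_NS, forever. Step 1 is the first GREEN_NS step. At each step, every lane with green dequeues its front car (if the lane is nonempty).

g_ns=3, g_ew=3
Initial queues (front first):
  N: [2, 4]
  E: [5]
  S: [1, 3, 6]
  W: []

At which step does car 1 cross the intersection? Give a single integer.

Step 1 [NS]: N:car2-GO,E:wait,S:car1-GO,W:wait | queues: N=1 E=1 S=2 W=0
Step 2 [NS]: N:car4-GO,E:wait,S:car3-GO,W:wait | queues: N=0 E=1 S=1 W=0
Step 3 [NS]: N:empty,E:wait,S:car6-GO,W:wait | queues: N=0 E=1 S=0 W=0
Step 4 [EW]: N:wait,E:car5-GO,S:wait,W:empty | queues: N=0 E=0 S=0 W=0
Car 1 crosses at step 1

1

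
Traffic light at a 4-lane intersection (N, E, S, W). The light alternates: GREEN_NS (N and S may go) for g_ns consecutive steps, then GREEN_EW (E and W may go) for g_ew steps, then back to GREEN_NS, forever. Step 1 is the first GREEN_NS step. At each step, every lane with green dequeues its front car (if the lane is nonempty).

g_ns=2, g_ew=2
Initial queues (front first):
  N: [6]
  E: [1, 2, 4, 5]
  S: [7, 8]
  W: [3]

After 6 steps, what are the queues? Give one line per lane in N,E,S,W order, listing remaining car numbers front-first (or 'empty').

Step 1 [NS]: N:car6-GO,E:wait,S:car7-GO,W:wait | queues: N=0 E=4 S=1 W=1
Step 2 [NS]: N:empty,E:wait,S:car8-GO,W:wait | queues: N=0 E=4 S=0 W=1
Step 3 [EW]: N:wait,E:car1-GO,S:wait,W:car3-GO | queues: N=0 E=3 S=0 W=0
Step 4 [EW]: N:wait,E:car2-GO,S:wait,W:empty | queues: N=0 E=2 S=0 W=0
Step 5 [NS]: N:empty,E:wait,S:empty,W:wait | queues: N=0 E=2 S=0 W=0
Step 6 [NS]: N:empty,E:wait,S:empty,W:wait | queues: N=0 E=2 S=0 W=0

N: empty
E: 4 5
S: empty
W: empty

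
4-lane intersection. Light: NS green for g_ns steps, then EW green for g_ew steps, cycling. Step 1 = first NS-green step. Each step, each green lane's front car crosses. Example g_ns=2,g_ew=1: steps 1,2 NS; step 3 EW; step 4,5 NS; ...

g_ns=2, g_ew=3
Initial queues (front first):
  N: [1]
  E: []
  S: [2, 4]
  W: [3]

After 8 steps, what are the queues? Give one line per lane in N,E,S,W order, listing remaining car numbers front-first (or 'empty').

Step 1 [NS]: N:car1-GO,E:wait,S:car2-GO,W:wait | queues: N=0 E=0 S=1 W=1
Step 2 [NS]: N:empty,E:wait,S:car4-GO,W:wait | queues: N=0 E=0 S=0 W=1
Step 3 [EW]: N:wait,E:empty,S:wait,W:car3-GO | queues: N=0 E=0 S=0 W=0

N: empty
E: empty
S: empty
W: empty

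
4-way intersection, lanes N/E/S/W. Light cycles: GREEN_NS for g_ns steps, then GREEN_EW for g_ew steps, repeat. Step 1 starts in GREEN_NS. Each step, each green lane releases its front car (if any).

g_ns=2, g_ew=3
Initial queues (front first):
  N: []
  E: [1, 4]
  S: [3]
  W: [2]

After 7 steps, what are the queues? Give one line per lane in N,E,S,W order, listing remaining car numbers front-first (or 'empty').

Step 1 [NS]: N:empty,E:wait,S:car3-GO,W:wait | queues: N=0 E=2 S=0 W=1
Step 2 [NS]: N:empty,E:wait,S:empty,W:wait | queues: N=0 E=2 S=0 W=1
Step 3 [EW]: N:wait,E:car1-GO,S:wait,W:car2-GO | queues: N=0 E=1 S=0 W=0
Step 4 [EW]: N:wait,E:car4-GO,S:wait,W:empty | queues: N=0 E=0 S=0 W=0

N: empty
E: empty
S: empty
W: empty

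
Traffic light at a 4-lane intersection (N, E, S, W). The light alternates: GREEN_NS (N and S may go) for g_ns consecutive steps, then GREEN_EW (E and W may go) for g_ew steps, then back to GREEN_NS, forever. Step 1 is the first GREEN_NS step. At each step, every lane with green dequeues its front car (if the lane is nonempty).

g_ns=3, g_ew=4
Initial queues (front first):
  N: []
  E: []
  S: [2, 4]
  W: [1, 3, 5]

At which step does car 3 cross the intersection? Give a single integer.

Step 1 [NS]: N:empty,E:wait,S:car2-GO,W:wait | queues: N=0 E=0 S=1 W=3
Step 2 [NS]: N:empty,E:wait,S:car4-GO,W:wait | queues: N=0 E=0 S=0 W=3
Step 3 [NS]: N:empty,E:wait,S:empty,W:wait | queues: N=0 E=0 S=0 W=3
Step 4 [EW]: N:wait,E:empty,S:wait,W:car1-GO | queues: N=0 E=0 S=0 W=2
Step 5 [EW]: N:wait,E:empty,S:wait,W:car3-GO | queues: N=0 E=0 S=0 W=1
Step 6 [EW]: N:wait,E:empty,S:wait,W:car5-GO | queues: N=0 E=0 S=0 W=0
Car 3 crosses at step 5

5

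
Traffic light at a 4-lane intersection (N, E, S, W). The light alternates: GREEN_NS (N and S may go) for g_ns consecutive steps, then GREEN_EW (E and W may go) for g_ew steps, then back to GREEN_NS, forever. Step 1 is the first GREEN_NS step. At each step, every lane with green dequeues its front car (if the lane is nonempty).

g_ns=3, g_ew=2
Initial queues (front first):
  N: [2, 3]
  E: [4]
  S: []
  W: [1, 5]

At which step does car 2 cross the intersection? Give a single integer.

Step 1 [NS]: N:car2-GO,E:wait,S:empty,W:wait | queues: N=1 E=1 S=0 W=2
Step 2 [NS]: N:car3-GO,E:wait,S:empty,W:wait | queues: N=0 E=1 S=0 W=2
Step 3 [NS]: N:empty,E:wait,S:empty,W:wait | queues: N=0 E=1 S=0 W=2
Step 4 [EW]: N:wait,E:car4-GO,S:wait,W:car1-GO | queues: N=0 E=0 S=0 W=1
Step 5 [EW]: N:wait,E:empty,S:wait,W:car5-GO | queues: N=0 E=0 S=0 W=0
Car 2 crosses at step 1

1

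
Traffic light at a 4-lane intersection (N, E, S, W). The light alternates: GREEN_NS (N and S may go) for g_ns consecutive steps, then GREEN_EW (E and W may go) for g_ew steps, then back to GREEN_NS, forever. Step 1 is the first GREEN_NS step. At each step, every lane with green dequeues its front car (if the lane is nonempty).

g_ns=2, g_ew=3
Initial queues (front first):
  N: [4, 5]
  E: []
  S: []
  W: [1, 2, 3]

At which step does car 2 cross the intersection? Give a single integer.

Step 1 [NS]: N:car4-GO,E:wait,S:empty,W:wait | queues: N=1 E=0 S=0 W=3
Step 2 [NS]: N:car5-GO,E:wait,S:empty,W:wait | queues: N=0 E=0 S=0 W=3
Step 3 [EW]: N:wait,E:empty,S:wait,W:car1-GO | queues: N=0 E=0 S=0 W=2
Step 4 [EW]: N:wait,E:empty,S:wait,W:car2-GO | queues: N=0 E=0 S=0 W=1
Step 5 [EW]: N:wait,E:empty,S:wait,W:car3-GO | queues: N=0 E=0 S=0 W=0
Car 2 crosses at step 4

4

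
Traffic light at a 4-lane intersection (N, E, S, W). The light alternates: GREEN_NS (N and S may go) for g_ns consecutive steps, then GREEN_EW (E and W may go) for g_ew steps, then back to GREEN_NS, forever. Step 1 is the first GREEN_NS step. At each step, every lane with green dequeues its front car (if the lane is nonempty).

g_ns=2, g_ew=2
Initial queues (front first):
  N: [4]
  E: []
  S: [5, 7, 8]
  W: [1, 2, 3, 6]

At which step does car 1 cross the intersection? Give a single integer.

Step 1 [NS]: N:car4-GO,E:wait,S:car5-GO,W:wait | queues: N=0 E=0 S=2 W=4
Step 2 [NS]: N:empty,E:wait,S:car7-GO,W:wait | queues: N=0 E=0 S=1 W=4
Step 3 [EW]: N:wait,E:empty,S:wait,W:car1-GO | queues: N=0 E=0 S=1 W=3
Step 4 [EW]: N:wait,E:empty,S:wait,W:car2-GO | queues: N=0 E=0 S=1 W=2
Step 5 [NS]: N:empty,E:wait,S:car8-GO,W:wait | queues: N=0 E=0 S=0 W=2
Step 6 [NS]: N:empty,E:wait,S:empty,W:wait | queues: N=0 E=0 S=0 W=2
Step 7 [EW]: N:wait,E:empty,S:wait,W:car3-GO | queues: N=0 E=0 S=0 W=1
Step 8 [EW]: N:wait,E:empty,S:wait,W:car6-GO | queues: N=0 E=0 S=0 W=0
Car 1 crosses at step 3

3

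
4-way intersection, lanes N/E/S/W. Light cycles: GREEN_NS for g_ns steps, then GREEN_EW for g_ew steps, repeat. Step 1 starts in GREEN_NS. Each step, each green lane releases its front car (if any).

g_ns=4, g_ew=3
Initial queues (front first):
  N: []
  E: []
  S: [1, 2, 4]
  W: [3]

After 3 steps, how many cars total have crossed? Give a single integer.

Answer: 3

Derivation:
Step 1 [NS]: N:empty,E:wait,S:car1-GO,W:wait | queues: N=0 E=0 S=2 W=1
Step 2 [NS]: N:empty,E:wait,S:car2-GO,W:wait | queues: N=0 E=0 S=1 W=1
Step 3 [NS]: N:empty,E:wait,S:car4-GO,W:wait | queues: N=0 E=0 S=0 W=1
Cars crossed by step 3: 3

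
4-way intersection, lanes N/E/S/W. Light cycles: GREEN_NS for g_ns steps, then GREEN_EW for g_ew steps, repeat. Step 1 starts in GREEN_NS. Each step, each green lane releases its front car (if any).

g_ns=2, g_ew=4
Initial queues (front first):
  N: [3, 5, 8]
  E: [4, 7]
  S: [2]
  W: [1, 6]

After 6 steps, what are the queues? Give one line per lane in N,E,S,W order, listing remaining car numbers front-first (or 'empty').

Step 1 [NS]: N:car3-GO,E:wait,S:car2-GO,W:wait | queues: N=2 E=2 S=0 W=2
Step 2 [NS]: N:car5-GO,E:wait,S:empty,W:wait | queues: N=1 E=2 S=0 W=2
Step 3 [EW]: N:wait,E:car4-GO,S:wait,W:car1-GO | queues: N=1 E=1 S=0 W=1
Step 4 [EW]: N:wait,E:car7-GO,S:wait,W:car6-GO | queues: N=1 E=0 S=0 W=0
Step 5 [EW]: N:wait,E:empty,S:wait,W:empty | queues: N=1 E=0 S=0 W=0
Step 6 [EW]: N:wait,E:empty,S:wait,W:empty | queues: N=1 E=0 S=0 W=0

N: 8
E: empty
S: empty
W: empty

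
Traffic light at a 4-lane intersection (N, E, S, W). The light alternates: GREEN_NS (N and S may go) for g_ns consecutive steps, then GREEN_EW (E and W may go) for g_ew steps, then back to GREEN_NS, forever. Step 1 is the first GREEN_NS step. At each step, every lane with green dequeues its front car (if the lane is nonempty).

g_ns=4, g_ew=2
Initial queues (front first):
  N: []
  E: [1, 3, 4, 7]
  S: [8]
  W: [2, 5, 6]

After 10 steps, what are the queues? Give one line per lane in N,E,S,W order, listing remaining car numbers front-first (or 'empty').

Step 1 [NS]: N:empty,E:wait,S:car8-GO,W:wait | queues: N=0 E=4 S=0 W=3
Step 2 [NS]: N:empty,E:wait,S:empty,W:wait | queues: N=0 E=4 S=0 W=3
Step 3 [NS]: N:empty,E:wait,S:empty,W:wait | queues: N=0 E=4 S=0 W=3
Step 4 [NS]: N:empty,E:wait,S:empty,W:wait | queues: N=0 E=4 S=0 W=3
Step 5 [EW]: N:wait,E:car1-GO,S:wait,W:car2-GO | queues: N=0 E=3 S=0 W=2
Step 6 [EW]: N:wait,E:car3-GO,S:wait,W:car5-GO | queues: N=0 E=2 S=0 W=1
Step 7 [NS]: N:empty,E:wait,S:empty,W:wait | queues: N=0 E=2 S=0 W=1
Step 8 [NS]: N:empty,E:wait,S:empty,W:wait | queues: N=0 E=2 S=0 W=1
Step 9 [NS]: N:empty,E:wait,S:empty,W:wait | queues: N=0 E=2 S=0 W=1
Step 10 [NS]: N:empty,E:wait,S:empty,W:wait | queues: N=0 E=2 S=0 W=1

N: empty
E: 4 7
S: empty
W: 6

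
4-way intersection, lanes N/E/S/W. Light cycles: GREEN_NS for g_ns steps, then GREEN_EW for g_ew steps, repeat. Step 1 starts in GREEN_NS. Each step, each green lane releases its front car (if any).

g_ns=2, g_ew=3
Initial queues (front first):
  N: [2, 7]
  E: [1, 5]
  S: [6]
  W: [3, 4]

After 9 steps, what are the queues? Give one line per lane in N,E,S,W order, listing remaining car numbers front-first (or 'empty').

Step 1 [NS]: N:car2-GO,E:wait,S:car6-GO,W:wait | queues: N=1 E=2 S=0 W=2
Step 2 [NS]: N:car7-GO,E:wait,S:empty,W:wait | queues: N=0 E=2 S=0 W=2
Step 3 [EW]: N:wait,E:car1-GO,S:wait,W:car3-GO | queues: N=0 E=1 S=0 W=1
Step 4 [EW]: N:wait,E:car5-GO,S:wait,W:car4-GO | queues: N=0 E=0 S=0 W=0

N: empty
E: empty
S: empty
W: empty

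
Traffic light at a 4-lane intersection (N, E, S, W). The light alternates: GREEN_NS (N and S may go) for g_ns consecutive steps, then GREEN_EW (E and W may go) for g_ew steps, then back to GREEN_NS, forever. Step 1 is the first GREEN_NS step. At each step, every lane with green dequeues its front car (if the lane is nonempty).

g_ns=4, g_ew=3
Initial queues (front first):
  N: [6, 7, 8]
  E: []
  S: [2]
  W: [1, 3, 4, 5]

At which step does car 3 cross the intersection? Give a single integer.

Step 1 [NS]: N:car6-GO,E:wait,S:car2-GO,W:wait | queues: N=2 E=0 S=0 W=4
Step 2 [NS]: N:car7-GO,E:wait,S:empty,W:wait | queues: N=1 E=0 S=0 W=4
Step 3 [NS]: N:car8-GO,E:wait,S:empty,W:wait | queues: N=0 E=0 S=0 W=4
Step 4 [NS]: N:empty,E:wait,S:empty,W:wait | queues: N=0 E=0 S=0 W=4
Step 5 [EW]: N:wait,E:empty,S:wait,W:car1-GO | queues: N=0 E=0 S=0 W=3
Step 6 [EW]: N:wait,E:empty,S:wait,W:car3-GO | queues: N=0 E=0 S=0 W=2
Step 7 [EW]: N:wait,E:empty,S:wait,W:car4-GO | queues: N=0 E=0 S=0 W=1
Step 8 [NS]: N:empty,E:wait,S:empty,W:wait | queues: N=0 E=0 S=0 W=1
Step 9 [NS]: N:empty,E:wait,S:empty,W:wait | queues: N=0 E=0 S=0 W=1
Step 10 [NS]: N:empty,E:wait,S:empty,W:wait | queues: N=0 E=0 S=0 W=1
Step 11 [NS]: N:empty,E:wait,S:empty,W:wait | queues: N=0 E=0 S=0 W=1
Step 12 [EW]: N:wait,E:empty,S:wait,W:car5-GO | queues: N=0 E=0 S=0 W=0
Car 3 crosses at step 6

6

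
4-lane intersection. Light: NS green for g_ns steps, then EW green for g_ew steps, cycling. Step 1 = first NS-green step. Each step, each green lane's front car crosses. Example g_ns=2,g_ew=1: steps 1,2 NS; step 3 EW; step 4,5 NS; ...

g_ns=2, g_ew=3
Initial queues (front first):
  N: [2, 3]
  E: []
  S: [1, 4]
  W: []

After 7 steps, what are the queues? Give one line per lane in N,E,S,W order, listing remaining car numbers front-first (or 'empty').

Step 1 [NS]: N:car2-GO,E:wait,S:car1-GO,W:wait | queues: N=1 E=0 S=1 W=0
Step 2 [NS]: N:car3-GO,E:wait,S:car4-GO,W:wait | queues: N=0 E=0 S=0 W=0

N: empty
E: empty
S: empty
W: empty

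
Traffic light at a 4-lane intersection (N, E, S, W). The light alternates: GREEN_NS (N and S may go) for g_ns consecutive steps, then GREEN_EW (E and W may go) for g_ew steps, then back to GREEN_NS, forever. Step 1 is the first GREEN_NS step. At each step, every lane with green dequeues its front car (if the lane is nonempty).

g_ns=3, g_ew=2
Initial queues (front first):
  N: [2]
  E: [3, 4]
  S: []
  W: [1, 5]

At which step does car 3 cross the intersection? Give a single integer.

Step 1 [NS]: N:car2-GO,E:wait,S:empty,W:wait | queues: N=0 E=2 S=0 W=2
Step 2 [NS]: N:empty,E:wait,S:empty,W:wait | queues: N=0 E=2 S=0 W=2
Step 3 [NS]: N:empty,E:wait,S:empty,W:wait | queues: N=0 E=2 S=0 W=2
Step 4 [EW]: N:wait,E:car3-GO,S:wait,W:car1-GO | queues: N=0 E=1 S=0 W=1
Step 5 [EW]: N:wait,E:car4-GO,S:wait,W:car5-GO | queues: N=0 E=0 S=0 W=0
Car 3 crosses at step 4

4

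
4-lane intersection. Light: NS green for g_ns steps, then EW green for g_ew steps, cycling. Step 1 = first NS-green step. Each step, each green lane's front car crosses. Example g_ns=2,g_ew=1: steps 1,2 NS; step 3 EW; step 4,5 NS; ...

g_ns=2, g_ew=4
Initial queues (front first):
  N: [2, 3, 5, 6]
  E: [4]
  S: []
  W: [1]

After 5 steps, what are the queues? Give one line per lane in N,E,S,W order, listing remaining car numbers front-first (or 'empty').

Step 1 [NS]: N:car2-GO,E:wait,S:empty,W:wait | queues: N=3 E=1 S=0 W=1
Step 2 [NS]: N:car3-GO,E:wait,S:empty,W:wait | queues: N=2 E=1 S=0 W=1
Step 3 [EW]: N:wait,E:car4-GO,S:wait,W:car1-GO | queues: N=2 E=0 S=0 W=0
Step 4 [EW]: N:wait,E:empty,S:wait,W:empty | queues: N=2 E=0 S=0 W=0
Step 5 [EW]: N:wait,E:empty,S:wait,W:empty | queues: N=2 E=0 S=0 W=0

N: 5 6
E: empty
S: empty
W: empty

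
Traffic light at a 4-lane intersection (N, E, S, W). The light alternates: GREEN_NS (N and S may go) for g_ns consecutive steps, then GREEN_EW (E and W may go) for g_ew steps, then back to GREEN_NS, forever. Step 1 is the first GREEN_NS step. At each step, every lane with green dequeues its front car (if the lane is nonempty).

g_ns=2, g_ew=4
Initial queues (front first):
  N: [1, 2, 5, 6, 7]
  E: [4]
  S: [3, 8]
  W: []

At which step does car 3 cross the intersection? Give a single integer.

Step 1 [NS]: N:car1-GO,E:wait,S:car3-GO,W:wait | queues: N=4 E=1 S=1 W=0
Step 2 [NS]: N:car2-GO,E:wait,S:car8-GO,W:wait | queues: N=3 E=1 S=0 W=0
Step 3 [EW]: N:wait,E:car4-GO,S:wait,W:empty | queues: N=3 E=0 S=0 W=0
Step 4 [EW]: N:wait,E:empty,S:wait,W:empty | queues: N=3 E=0 S=0 W=0
Step 5 [EW]: N:wait,E:empty,S:wait,W:empty | queues: N=3 E=0 S=0 W=0
Step 6 [EW]: N:wait,E:empty,S:wait,W:empty | queues: N=3 E=0 S=0 W=0
Step 7 [NS]: N:car5-GO,E:wait,S:empty,W:wait | queues: N=2 E=0 S=0 W=0
Step 8 [NS]: N:car6-GO,E:wait,S:empty,W:wait | queues: N=1 E=0 S=0 W=0
Step 9 [EW]: N:wait,E:empty,S:wait,W:empty | queues: N=1 E=0 S=0 W=0
Step 10 [EW]: N:wait,E:empty,S:wait,W:empty | queues: N=1 E=0 S=0 W=0
Step 11 [EW]: N:wait,E:empty,S:wait,W:empty | queues: N=1 E=0 S=0 W=0
Step 12 [EW]: N:wait,E:empty,S:wait,W:empty | queues: N=1 E=0 S=0 W=0
Step 13 [NS]: N:car7-GO,E:wait,S:empty,W:wait | queues: N=0 E=0 S=0 W=0
Car 3 crosses at step 1

1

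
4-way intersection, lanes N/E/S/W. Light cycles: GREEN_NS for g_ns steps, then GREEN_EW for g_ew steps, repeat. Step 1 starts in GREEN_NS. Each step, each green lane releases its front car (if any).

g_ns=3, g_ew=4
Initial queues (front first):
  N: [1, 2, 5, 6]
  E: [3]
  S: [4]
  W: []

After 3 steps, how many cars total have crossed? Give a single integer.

Answer: 4

Derivation:
Step 1 [NS]: N:car1-GO,E:wait,S:car4-GO,W:wait | queues: N=3 E=1 S=0 W=0
Step 2 [NS]: N:car2-GO,E:wait,S:empty,W:wait | queues: N=2 E=1 S=0 W=0
Step 3 [NS]: N:car5-GO,E:wait,S:empty,W:wait | queues: N=1 E=1 S=0 W=0
Cars crossed by step 3: 4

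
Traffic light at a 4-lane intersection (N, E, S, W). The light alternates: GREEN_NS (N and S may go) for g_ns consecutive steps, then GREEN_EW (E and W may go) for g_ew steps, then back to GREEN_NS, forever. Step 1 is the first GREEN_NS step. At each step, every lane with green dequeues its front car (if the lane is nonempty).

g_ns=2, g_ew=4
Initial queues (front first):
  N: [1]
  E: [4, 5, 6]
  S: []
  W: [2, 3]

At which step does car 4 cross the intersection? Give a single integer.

Step 1 [NS]: N:car1-GO,E:wait,S:empty,W:wait | queues: N=0 E=3 S=0 W=2
Step 2 [NS]: N:empty,E:wait,S:empty,W:wait | queues: N=0 E=3 S=0 W=2
Step 3 [EW]: N:wait,E:car4-GO,S:wait,W:car2-GO | queues: N=0 E=2 S=0 W=1
Step 4 [EW]: N:wait,E:car5-GO,S:wait,W:car3-GO | queues: N=0 E=1 S=0 W=0
Step 5 [EW]: N:wait,E:car6-GO,S:wait,W:empty | queues: N=0 E=0 S=0 W=0
Car 4 crosses at step 3

3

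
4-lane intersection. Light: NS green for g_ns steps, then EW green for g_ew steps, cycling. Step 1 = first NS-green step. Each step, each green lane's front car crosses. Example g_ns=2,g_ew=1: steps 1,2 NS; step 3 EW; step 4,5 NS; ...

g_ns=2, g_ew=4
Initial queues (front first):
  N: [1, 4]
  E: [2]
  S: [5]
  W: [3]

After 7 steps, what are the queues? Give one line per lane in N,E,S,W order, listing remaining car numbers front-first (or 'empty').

Step 1 [NS]: N:car1-GO,E:wait,S:car5-GO,W:wait | queues: N=1 E=1 S=0 W=1
Step 2 [NS]: N:car4-GO,E:wait,S:empty,W:wait | queues: N=0 E=1 S=0 W=1
Step 3 [EW]: N:wait,E:car2-GO,S:wait,W:car3-GO | queues: N=0 E=0 S=0 W=0

N: empty
E: empty
S: empty
W: empty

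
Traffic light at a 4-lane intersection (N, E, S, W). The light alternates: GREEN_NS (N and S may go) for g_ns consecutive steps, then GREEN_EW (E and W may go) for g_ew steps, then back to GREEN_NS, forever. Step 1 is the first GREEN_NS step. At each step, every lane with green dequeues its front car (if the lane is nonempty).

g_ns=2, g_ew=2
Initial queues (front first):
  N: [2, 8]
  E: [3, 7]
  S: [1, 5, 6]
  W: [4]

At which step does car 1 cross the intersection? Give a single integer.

Step 1 [NS]: N:car2-GO,E:wait,S:car1-GO,W:wait | queues: N=1 E=2 S=2 W=1
Step 2 [NS]: N:car8-GO,E:wait,S:car5-GO,W:wait | queues: N=0 E=2 S=1 W=1
Step 3 [EW]: N:wait,E:car3-GO,S:wait,W:car4-GO | queues: N=0 E=1 S=1 W=0
Step 4 [EW]: N:wait,E:car7-GO,S:wait,W:empty | queues: N=0 E=0 S=1 W=0
Step 5 [NS]: N:empty,E:wait,S:car6-GO,W:wait | queues: N=0 E=0 S=0 W=0
Car 1 crosses at step 1

1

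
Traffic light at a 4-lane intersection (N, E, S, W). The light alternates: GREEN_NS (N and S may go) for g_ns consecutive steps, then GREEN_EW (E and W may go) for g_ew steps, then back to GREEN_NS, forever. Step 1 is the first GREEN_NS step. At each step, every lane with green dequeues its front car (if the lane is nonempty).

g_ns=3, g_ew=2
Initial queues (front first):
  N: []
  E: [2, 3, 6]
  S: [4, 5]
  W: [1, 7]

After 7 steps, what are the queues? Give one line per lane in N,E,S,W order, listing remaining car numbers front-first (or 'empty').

Step 1 [NS]: N:empty,E:wait,S:car4-GO,W:wait | queues: N=0 E=3 S=1 W=2
Step 2 [NS]: N:empty,E:wait,S:car5-GO,W:wait | queues: N=0 E=3 S=0 W=2
Step 3 [NS]: N:empty,E:wait,S:empty,W:wait | queues: N=0 E=3 S=0 W=2
Step 4 [EW]: N:wait,E:car2-GO,S:wait,W:car1-GO | queues: N=0 E=2 S=0 W=1
Step 5 [EW]: N:wait,E:car3-GO,S:wait,W:car7-GO | queues: N=0 E=1 S=0 W=0
Step 6 [NS]: N:empty,E:wait,S:empty,W:wait | queues: N=0 E=1 S=0 W=0
Step 7 [NS]: N:empty,E:wait,S:empty,W:wait | queues: N=0 E=1 S=0 W=0

N: empty
E: 6
S: empty
W: empty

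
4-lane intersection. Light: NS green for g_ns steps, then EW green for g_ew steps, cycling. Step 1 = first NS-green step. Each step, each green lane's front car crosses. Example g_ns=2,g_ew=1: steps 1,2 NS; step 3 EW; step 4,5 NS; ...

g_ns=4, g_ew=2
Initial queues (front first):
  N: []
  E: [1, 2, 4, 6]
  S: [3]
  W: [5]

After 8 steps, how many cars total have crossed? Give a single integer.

Step 1 [NS]: N:empty,E:wait,S:car3-GO,W:wait | queues: N=0 E=4 S=0 W=1
Step 2 [NS]: N:empty,E:wait,S:empty,W:wait | queues: N=0 E=4 S=0 W=1
Step 3 [NS]: N:empty,E:wait,S:empty,W:wait | queues: N=0 E=4 S=0 W=1
Step 4 [NS]: N:empty,E:wait,S:empty,W:wait | queues: N=0 E=4 S=0 W=1
Step 5 [EW]: N:wait,E:car1-GO,S:wait,W:car5-GO | queues: N=0 E=3 S=0 W=0
Step 6 [EW]: N:wait,E:car2-GO,S:wait,W:empty | queues: N=0 E=2 S=0 W=0
Step 7 [NS]: N:empty,E:wait,S:empty,W:wait | queues: N=0 E=2 S=0 W=0
Step 8 [NS]: N:empty,E:wait,S:empty,W:wait | queues: N=0 E=2 S=0 W=0
Cars crossed by step 8: 4

Answer: 4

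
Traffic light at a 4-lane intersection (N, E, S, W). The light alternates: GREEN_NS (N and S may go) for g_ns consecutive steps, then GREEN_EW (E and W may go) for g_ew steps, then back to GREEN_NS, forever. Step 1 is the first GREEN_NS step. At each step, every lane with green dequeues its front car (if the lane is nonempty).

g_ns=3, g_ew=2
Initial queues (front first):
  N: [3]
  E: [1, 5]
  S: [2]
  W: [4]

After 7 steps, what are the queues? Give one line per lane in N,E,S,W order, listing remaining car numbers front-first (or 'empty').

Step 1 [NS]: N:car3-GO,E:wait,S:car2-GO,W:wait | queues: N=0 E=2 S=0 W=1
Step 2 [NS]: N:empty,E:wait,S:empty,W:wait | queues: N=0 E=2 S=0 W=1
Step 3 [NS]: N:empty,E:wait,S:empty,W:wait | queues: N=0 E=2 S=0 W=1
Step 4 [EW]: N:wait,E:car1-GO,S:wait,W:car4-GO | queues: N=0 E=1 S=0 W=0
Step 5 [EW]: N:wait,E:car5-GO,S:wait,W:empty | queues: N=0 E=0 S=0 W=0

N: empty
E: empty
S: empty
W: empty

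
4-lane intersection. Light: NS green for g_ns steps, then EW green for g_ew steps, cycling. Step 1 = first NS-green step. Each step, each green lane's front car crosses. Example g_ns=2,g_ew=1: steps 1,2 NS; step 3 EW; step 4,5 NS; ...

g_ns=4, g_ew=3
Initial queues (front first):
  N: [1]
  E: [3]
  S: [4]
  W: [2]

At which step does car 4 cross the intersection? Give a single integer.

Step 1 [NS]: N:car1-GO,E:wait,S:car4-GO,W:wait | queues: N=0 E=1 S=0 W=1
Step 2 [NS]: N:empty,E:wait,S:empty,W:wait | queues: N=0 E=1 S=0 W=1
Step 3 [NS]: N:empty,E:wait,S:empty,W:wait | queues: N=0 E=1 S=0 W=1
Step 4 [NS]: N:empty,E:wait,S:empty,W:wait | queues: N=0 E=1 S=0 W=1
Step 5 [EW]: N:wait,E:car3-GO,S:wait,W:car2-GO | queues: N=0 E=0 S=0 W=0
Car 4 crosses at step 1

1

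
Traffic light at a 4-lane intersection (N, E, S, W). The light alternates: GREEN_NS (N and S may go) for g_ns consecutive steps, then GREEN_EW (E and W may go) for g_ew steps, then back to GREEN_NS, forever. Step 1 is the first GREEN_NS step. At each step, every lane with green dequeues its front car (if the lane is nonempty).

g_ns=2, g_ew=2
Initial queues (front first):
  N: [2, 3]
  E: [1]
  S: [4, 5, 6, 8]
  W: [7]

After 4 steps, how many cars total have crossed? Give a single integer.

Step 1 [NS]: N:car2-GO,E:wait,S:car4-GO,W:wait | queues: N=1 E=1 S=3 W=1
Step 2 [NS]: N:car3-GO,E:wait,S:car5-GO,W:wait | queues: N=0 E=1 S=2 W=1
Step 3 [EW]: N:wait,E:car1-GO,S:wait,W:car7-GO | queues: N=0 E=0 S=2 W=0
Step 4 [EW]: N:wait,E:empty,S:wait,W:empty | queues: N=0 E=0 S=2 W=0
Cars crossed by step 4: 6

Answer: 6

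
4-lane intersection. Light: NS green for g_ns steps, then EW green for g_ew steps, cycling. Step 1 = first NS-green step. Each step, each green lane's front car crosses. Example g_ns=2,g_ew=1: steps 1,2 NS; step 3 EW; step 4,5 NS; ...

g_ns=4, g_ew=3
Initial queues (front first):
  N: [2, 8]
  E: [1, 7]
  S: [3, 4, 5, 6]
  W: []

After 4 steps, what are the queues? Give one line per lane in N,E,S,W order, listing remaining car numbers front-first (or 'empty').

Step 1 [NS]: N:car2-GO,E:wait,S:car3-GO,W:wait | queues: N=1 E=2 S=3 W=0
Step 2 [NS]: N:car8-GO,E:wait,S:car4-GO,W:wait | queues: N=0 E=2 S=2 W=0
Step 3 [NS]: N:empty,E:wait,S:car5-GO,W:wait | queues: N=0 E=2 S=1 W=0
Step 4 [NS]: N:empty,E:wait,S:car6-GO,W:wait | queues: N=0 E=2 S=0 W=0

N: empty
E: 1 7
S: empty
W: empty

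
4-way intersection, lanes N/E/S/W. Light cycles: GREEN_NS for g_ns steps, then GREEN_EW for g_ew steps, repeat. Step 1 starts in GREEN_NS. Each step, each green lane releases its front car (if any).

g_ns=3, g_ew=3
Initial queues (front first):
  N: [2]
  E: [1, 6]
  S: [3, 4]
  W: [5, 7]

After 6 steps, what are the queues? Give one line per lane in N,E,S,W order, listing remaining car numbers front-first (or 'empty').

Step 1 [NS]: N:car2-GO,E:wait,S:car3-GO,W:wait | queues: N=0 E=2 S=1 W=2
Step 2 [NS]: N:empty,E:wait,S:car4-GO,W:wait | queues: N=0 E=2 S=0 W=2
Step 3 [NS]: N:empty,E:wait,S:empty,W:wait | queues: N=0 E=2 S=0 W=2
Step 4 [EW]: N:wait,E:car1-GO,S:wait,W:car5-GO | queues: N=0 E=1 S=0 W=1
Step 5 [EW]: N:wait,E:car6-GO,S:wait,W:car7-GO | queues: N=0 E=0 S=0 W=0

N: empty
E: empty
S: empty
W: empty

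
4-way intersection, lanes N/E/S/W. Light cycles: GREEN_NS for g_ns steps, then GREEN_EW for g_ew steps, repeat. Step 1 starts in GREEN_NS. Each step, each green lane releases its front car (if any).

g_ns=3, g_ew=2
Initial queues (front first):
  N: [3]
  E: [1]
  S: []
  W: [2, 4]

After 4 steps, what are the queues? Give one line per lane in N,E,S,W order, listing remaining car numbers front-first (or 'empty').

Step 1 [NS]: N:car3-GO,E:wait,S:empty,W:wait | queues: N=0 E=1 S=0 W=2
Step 2 [NS]: N:empty,E:wait,S:empty,W:wait | queues: N=0 E=1 S=0 W=2
Step 3 [NS]: N:empty,E:wait,S:empty,W:wait | queues: N=0 E=1 S=0 W=2
Step 4 [EW]: N:wait,E:car1-GO,S:wait,W:car2-GO | queues: N=0 E=0 S=0 W=1

N: empty
E: empty
S: empty
W: 4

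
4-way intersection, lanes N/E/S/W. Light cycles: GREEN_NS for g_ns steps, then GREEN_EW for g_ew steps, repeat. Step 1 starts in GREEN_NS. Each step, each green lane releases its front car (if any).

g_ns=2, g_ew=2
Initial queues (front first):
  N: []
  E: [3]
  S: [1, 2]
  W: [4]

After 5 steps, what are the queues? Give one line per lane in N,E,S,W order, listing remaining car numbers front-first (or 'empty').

Step 1 [NS]: N:empty,E:wait,S:car1-GO,W:wait | queues: N=0 E=1 S=1 W=1
Step 2 [NS]: N:empty,E:wait,S:car2-GO,W:wait | queues: N=0 E=1 S=0 W=1
Step 3 [EW]: N:wait,E:car3-GO,S:wait,W:car4-GO | queues: N=0 E=0 S=0 W=0

N: empty
E: empty
S: empty
W: empty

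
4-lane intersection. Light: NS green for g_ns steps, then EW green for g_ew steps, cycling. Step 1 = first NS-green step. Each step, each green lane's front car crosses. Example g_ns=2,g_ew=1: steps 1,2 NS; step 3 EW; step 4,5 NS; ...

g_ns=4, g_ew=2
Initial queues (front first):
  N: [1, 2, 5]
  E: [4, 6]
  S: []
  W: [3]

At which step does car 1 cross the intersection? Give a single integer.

Step 1 [NS]: N:car1-GO,E:wait,S:empty,W:wait | queues: N=2 E=2 S=0 W=1
Step 2 [NS]: N:car2-GO,E:wait,S:empty,W:wait | queues: N=1 E=2 S=0 W=1
Step 3 [NS]: N:car5-GO,E:wait,S:empty,W:wait | queues: N=0 E=2 S=0 W=1
Step 4 [NS]: N:empty,E:wait,S:empty,W:wait | queues: N=0 E=2 S=0 W=1
Step 5 [EW]: N:wait,E:car4-GO,S:wait,W:car3-GO | queues: N=0 E=1 S=0 W=0
Step 6 [EW]: N:wait,E:car6-GO,S:wait,W:empty | queues: N=0 E=0 S=0 W=0
Car 1 crosses at step 1

1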